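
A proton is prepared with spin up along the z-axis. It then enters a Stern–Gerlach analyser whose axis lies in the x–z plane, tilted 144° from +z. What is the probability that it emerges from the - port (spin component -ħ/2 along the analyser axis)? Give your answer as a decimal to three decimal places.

0.905

For spin-½, the probability of finding spin-up along an axis at angle θ to the initial spin direction is cos²(θ/2); spin-down is sin²(θ/2).
θ = 144°, so P = sin²(72°) ≈ 0.905.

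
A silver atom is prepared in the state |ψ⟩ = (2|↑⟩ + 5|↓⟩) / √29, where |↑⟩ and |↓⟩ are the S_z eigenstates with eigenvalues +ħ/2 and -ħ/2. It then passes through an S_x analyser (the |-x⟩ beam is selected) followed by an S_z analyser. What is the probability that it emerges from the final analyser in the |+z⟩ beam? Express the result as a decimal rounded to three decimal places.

First analyser (S_x): P(|-x⟩) = |⟨-x|ψ⟩|² = 9/58.
After stage 1 the state is |-x⟩; P(|+z⟩) = |⟨+z|-x⟩|² = 1/2.
Joint probability = 9/58 × 1/2 = 0.078.

0.078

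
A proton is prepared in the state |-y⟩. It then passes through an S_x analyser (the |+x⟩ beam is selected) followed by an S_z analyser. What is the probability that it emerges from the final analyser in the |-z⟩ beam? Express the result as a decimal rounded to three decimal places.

0.250

First analyser (S_x): from |-y⟩, P(|+x⟩) = 1/2.
After stage 1 the state is |+x⟩; P(|-z⟩) = |⟨-z|+x⟩|² = 1/2.
Joint probability = 1/2 × 1/2 = 0.250.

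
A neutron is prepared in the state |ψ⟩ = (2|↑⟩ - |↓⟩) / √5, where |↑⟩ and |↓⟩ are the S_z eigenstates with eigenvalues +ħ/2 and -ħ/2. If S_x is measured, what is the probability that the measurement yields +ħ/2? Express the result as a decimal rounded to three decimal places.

0.100

|+x⟩ = (|↑⟩ + |↓⟩)/√2, so ⟨+x|ψ⟩ = (1) / (√2·√5).
P = |1|² / 10 = 1/10.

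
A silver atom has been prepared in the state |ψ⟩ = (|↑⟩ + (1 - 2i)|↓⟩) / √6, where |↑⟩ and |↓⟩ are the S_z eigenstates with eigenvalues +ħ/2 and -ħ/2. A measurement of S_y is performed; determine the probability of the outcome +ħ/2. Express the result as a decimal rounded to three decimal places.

0.167

|+y⟩ = (|↑⟩ + i|↓⟩)/√2, so ⟨+y|ψ⟩ = (-1 - i) / (√2·√6).
P = |-1 - i|² / 12 = 2/12.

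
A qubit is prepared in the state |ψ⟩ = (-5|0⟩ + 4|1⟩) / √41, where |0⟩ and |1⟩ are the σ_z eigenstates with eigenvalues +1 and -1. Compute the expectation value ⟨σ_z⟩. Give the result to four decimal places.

⟨σ_z⟩ = |a|² - |b|² divided by |a|²+|b|², with a, b the |0⟩, |1⟩ amplitudes.
= (25 - 16)/41 = 9/41.

0.2195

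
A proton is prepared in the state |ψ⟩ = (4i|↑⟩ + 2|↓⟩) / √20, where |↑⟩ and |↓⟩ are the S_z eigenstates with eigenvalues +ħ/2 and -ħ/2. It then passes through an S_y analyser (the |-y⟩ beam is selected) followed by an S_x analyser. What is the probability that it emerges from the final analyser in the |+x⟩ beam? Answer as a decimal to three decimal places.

First analyser (S_y): P(|-y⟩) = |⟨-y|ψ⟩|² = 36/40.
After stage 1 the state is |-y⟩; P(|+x⟩) = |⟨+x|-y⟩|² = 1/2.
Joint probability = 36/40 × 1/2 = 0.450.

0.450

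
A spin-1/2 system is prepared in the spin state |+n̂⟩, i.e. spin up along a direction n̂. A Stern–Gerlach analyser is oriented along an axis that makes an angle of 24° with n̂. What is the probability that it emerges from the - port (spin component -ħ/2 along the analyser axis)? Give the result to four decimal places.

For spin-½, the probability of finding spin-up along an axis at angle θ to the initial spin direction is cos²(θ/2); spin-down is sin²(θ/2).
θ = 24°, so P = sin²(12°) ≈ 0.0432.

0.0432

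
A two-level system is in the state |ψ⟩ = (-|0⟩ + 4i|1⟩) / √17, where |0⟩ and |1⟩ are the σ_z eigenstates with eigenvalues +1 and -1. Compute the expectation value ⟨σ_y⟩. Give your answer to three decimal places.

-0.471

⟨σ_y⟩ = 2 Im(a* b)/(|a|²+|b|²) with a = -1, b = 4i.
a* b = -4i, so ⟨σ_y⟩ = -8/17.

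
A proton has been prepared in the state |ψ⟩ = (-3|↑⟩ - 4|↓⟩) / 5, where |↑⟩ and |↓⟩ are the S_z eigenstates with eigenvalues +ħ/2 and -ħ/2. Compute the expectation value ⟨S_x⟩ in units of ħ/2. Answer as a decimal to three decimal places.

⟨σ_x⟩ = 2 Re(a* b)/(|a|²+|b|²) with a = -3, b = -4.
a* b = 12, so ⟨σ_x⟩ = 24/25.
⟨S_x⟩ = (ħ/2)·⟨σ_x⟩.

0.960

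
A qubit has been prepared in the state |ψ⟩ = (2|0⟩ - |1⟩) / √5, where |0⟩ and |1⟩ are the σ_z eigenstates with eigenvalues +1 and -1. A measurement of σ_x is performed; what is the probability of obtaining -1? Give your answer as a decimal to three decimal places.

0.900

|-x⟩ = (|0⟩ - |1⟩)/√2, so ⟨-x|ψ⟩ = (3) / (√2·√5).
P = |3|² / 10 = 9/10.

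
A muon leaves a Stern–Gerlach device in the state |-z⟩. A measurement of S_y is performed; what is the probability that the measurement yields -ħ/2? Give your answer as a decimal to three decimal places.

0.500

In the S_z basis, |-z⟩ = |-z⟩ and |-y⟩ = (|+z⟩ - i|-z⟩)/√2.
|⟨-y|-z⟩|² = 1/2.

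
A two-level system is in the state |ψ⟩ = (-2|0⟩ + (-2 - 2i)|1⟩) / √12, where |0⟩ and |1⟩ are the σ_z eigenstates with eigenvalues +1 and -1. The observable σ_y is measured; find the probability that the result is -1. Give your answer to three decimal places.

|-y⟩ = (|0⟩ - i|1⟩)/√2, so ⟨-y|ψ⟩ = (-2i) / (√2·√12).
P = |-2i|² / 24 = 4/24.

0.167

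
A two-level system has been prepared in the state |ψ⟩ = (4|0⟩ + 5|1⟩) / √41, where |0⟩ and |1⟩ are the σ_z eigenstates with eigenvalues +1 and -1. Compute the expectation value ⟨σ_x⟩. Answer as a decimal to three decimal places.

⟨σ_x⟩ = 2 Re(a* b)/(|a|²+|b|²) with a = 4, b = 5.
a* b = 20, so ⟨σ_x⟩ = 40/41.

0.976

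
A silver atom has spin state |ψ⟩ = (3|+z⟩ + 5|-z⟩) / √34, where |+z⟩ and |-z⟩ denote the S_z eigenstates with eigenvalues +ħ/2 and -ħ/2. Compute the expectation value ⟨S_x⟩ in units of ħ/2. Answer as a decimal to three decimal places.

0.882

⟨σ_x⟩ = 2 Re(a* b)/(|a|²+|b|²) with a = 3, b = 5.
a* b = 15, so ⟨σ_x⟩ = 30/34.
⟨S_x⟩ = (ħ/2)·⟨σ_x⟩.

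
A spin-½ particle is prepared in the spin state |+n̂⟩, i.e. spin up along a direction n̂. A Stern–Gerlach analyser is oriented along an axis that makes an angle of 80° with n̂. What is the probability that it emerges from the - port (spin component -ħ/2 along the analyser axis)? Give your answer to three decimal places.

For spin-½, the probability of finding spin-up along an axis at angle θ to the initial spin direction is cos²(θ/2); spin-down is sin²(θ/2).
θ = 80°, so P = sin²(40°) ≈ 0.413.

0.413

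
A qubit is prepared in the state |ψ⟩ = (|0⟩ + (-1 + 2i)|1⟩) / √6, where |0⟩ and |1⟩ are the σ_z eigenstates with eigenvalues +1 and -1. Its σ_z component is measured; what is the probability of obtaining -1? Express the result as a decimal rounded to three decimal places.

0.833

The -1 outcome corresponds to |1⟩. Its amplitude in |ψ⟩ is (-1 + 2i)/√6.
P = |-1 + 2i|² / 6 = 5/6.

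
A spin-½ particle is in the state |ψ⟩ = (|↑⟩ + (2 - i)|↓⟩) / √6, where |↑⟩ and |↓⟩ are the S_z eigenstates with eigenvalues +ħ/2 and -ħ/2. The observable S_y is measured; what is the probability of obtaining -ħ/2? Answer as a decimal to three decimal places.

|-y⟩ = (|↑⟩ - i|↓⟩)/√2, so ⟨-y|ψ⟩ = (2 + 2i) / (√2·√6).
P = |2 + 2i|² / 12 = 8/12.

0.667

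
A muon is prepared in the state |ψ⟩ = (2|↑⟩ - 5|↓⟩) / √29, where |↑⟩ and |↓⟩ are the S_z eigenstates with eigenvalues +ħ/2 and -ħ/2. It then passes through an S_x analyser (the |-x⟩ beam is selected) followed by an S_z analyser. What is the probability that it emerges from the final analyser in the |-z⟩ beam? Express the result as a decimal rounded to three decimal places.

First analyser (S_x): P(|-x⟩) = |⟨-x|ψ⟩|² = 49/58.
After stage 1 the state is |-x⟩; P(|-z⟩) = |⟨-z|-x⟩|² = 1/2.
Joint probability = 49/58 × 1/2 = 0.422.

0.422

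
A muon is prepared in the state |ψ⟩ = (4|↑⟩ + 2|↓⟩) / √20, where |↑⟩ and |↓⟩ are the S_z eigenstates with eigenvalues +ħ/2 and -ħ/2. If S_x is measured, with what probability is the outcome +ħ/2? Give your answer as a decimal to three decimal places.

|+x⟩ = (|↑⟩ + |↓⟩)/√2, so ⟨+x|ψ⟩ = (6) / (√2·√20).
P = |6|² / 40 = 36/40.

0.900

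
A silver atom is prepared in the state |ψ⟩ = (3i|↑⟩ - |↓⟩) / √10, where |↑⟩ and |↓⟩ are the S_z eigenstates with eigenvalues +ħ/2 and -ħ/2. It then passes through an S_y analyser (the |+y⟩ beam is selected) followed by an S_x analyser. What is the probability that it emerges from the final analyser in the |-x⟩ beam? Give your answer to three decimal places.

0.400

First analyser (S_y): P(|+y⟩) = |⟨+y|ψ⟩|² = 16/20.
After stage 1 the state is |+y⟩; P(|-x⟩) = |⟨-x|+y⟩|² = 1/2.
Joint probability = 16/20 × 1/2 = 0.400.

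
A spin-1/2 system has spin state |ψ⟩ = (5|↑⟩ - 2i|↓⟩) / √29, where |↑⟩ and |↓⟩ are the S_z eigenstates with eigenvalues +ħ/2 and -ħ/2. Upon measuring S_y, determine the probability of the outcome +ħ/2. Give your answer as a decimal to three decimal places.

|+y⟩ = (|↑⟩ + i|↓⟩)/√2, so ⟨+y|ψ⟩ = (3) / (√2·√29).
P = |3|² / 58 = 9/58.

0.155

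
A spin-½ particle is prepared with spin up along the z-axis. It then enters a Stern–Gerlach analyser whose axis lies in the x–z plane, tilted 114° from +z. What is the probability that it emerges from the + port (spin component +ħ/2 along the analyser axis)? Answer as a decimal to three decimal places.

For spin-½, the probability of finding spin-up along an axis at angle θ to the initial spin direction is cos²(θ/2); spin-down is sin²(θ/2).
θ = 114°, so P = cos²(57°) ≈ 0.297.

0.297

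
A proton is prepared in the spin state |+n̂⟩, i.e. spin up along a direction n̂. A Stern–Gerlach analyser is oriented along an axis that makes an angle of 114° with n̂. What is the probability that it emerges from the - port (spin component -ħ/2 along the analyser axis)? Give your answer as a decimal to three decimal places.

0.703

For spin-½, the probability of finding spin-up along an axis at angle θ to the initial spin direction is cos²(θ/2); spin-down is sin²(θ/2).
θ = 114°, so P = sin²(57°) ≈ 0.703.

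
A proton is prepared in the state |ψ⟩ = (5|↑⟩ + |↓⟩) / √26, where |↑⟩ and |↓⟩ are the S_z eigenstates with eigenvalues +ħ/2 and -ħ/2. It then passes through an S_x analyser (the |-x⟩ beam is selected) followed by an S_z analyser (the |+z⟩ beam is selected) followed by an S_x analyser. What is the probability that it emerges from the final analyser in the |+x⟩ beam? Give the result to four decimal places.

0.0769

First analyser (S_x): P(|-x⟩) = |⟨-x|ψ⟩|² = 16/52.
After stage 1 the state is |-x⟩; P(|+z⟩) = |⟨+z|-x⟩|² = 1/2.
After stage 2 the state is |+z⟩; P(|+x⟩) = |⟨+x|+z⟩|² = 1/2.
Joint probability = 16/52 × 1/2 × 1/2 = 0.0769.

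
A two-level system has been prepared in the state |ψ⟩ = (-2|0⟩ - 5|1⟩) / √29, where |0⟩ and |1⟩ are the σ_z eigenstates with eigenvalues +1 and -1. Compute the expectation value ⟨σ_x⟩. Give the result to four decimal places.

⟨σ_x⟩ = 2 Re(a* b)/(|a|²+|b|²) with a = -2, b = -5.
a* b = 10, so ⟨σ_x⟩ = 20/29.

0.6897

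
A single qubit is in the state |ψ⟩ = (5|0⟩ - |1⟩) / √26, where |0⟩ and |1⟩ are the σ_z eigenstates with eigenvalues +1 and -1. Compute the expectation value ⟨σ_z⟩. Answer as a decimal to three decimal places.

⟨σ_z⟩ = |a|² - |b|² divided by |a|²+|b|², with a, b the |0⟩, |1⟩ amplitudes.
= (25 - 1)/26 = 24/26.

0.923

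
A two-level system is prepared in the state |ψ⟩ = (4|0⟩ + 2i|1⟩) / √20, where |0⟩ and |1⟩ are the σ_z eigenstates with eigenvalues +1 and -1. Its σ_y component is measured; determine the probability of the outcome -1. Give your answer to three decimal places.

|-y⟩ = (|0⟩ - i|1⟩)/√2, so ⟨-y|ψ⟩ = (2) / (√2·√20).
P = |2|² / 40 = 4/40.

0.100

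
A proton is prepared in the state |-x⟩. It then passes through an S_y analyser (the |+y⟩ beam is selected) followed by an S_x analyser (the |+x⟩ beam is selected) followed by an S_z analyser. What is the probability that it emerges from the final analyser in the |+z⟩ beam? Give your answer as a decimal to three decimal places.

First analyser (S_y): from |-x⟩, P(|+y⟩) = 1/2.
After stage 1 the state is |+y⟩; P(|+x⟩) = |⟨+x|+y⟩|² = 1/2.
After stage 2 the state is |+x⟩; P(|+z⟩) = |⟨+z|+x⟩|² = 1/2.
Joint probability = 1/2 × 1/2 × 1/2 = 0.125.

0.125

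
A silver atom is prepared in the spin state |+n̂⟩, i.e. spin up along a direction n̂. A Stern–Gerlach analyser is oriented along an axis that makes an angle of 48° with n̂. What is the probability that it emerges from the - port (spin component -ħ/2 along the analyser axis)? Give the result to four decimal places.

For spin-½, the probability of finding spin-up along an axis at angle θ to the initial spin direction is cos²(θ/2); spin-down is sin²(θ/2).
θ = 48°, so P = sin²(24°) ≈ 0.1654.

0.1654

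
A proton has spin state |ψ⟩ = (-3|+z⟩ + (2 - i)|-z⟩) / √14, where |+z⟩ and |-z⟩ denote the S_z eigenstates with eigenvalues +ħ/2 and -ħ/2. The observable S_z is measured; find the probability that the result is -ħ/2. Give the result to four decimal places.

The -ħ/2 outcome corresponds to |-z⟩. Its amplitude in |ψ⟩ is (2 - i)/√14.
P = |2 - i|² / 14 = 5/14.

0.3571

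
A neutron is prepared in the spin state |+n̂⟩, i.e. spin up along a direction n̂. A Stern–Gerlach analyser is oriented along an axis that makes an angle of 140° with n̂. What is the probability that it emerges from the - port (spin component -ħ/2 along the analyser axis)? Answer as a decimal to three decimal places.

0.883

For spin-½, the probability of finding spin-up along an axis at angle θ to the initial spin direction is cos²(θ/2); spin-down is sin²(θ/2).
θ = 140°, so P = sin²(70°) ≈ 0.883.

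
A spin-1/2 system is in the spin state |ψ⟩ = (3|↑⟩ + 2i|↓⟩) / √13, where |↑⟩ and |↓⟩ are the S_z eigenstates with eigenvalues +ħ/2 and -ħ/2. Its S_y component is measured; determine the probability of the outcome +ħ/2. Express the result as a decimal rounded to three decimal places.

|+y⟩ = (|↑⟩ + i|↓⟩)/√2, so ⟨+y|ψ⟩ = (5) / (√2·√13).
P = |5|² / 26 = 25/26.

0.962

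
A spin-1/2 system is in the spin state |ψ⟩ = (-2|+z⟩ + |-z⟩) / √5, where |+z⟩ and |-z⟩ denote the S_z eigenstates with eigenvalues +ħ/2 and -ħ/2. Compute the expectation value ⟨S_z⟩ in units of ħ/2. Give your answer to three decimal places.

⟨σ_z⟩ = |a|² - |b|² divided by |a|²+|b|², with a, b the |+z⟩, |-z⟩ amplitudes.
= (4 - 1)/5 = 3/5.
⟨S_z⟩ = (ħ/2)·⟨σ_z⟩.

0.600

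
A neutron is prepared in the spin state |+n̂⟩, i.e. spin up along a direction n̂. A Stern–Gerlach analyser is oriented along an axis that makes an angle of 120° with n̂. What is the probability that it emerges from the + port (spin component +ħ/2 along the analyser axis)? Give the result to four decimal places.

For spin-½, the probability of finding spin-up along an axis at angle θ to the initial spin direction is cos²(θ/2); spin-down is sin²(θ/2).
θ = 120°, so P = cos²(60°) ≈ 0.2500.

0.2500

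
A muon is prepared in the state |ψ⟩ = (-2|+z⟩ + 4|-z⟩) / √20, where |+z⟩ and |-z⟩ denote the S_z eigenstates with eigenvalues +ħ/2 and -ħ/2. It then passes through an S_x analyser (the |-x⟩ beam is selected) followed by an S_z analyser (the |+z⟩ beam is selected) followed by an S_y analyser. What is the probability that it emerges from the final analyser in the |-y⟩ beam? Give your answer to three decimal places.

0.225

First analyser (S_x): P(|-x⟩) = |⟨-x|ψ⟩|² = 36/40.
After stage 1 the state is |-x⟩; P(|+z⟩) = |⟨+z|-x⟩|² = 1/2.
After stage 2 the state is |+z⟩; P(|-y⟩) = |⟨-y|+z⟩|² = 1/2.
Joint probability = 36/40 × 1/2 × 1/2 = 0.225.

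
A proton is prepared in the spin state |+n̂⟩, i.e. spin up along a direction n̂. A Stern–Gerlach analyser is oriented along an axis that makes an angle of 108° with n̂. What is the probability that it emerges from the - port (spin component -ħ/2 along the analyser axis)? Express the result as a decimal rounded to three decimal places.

0.655

For spin-½, the probability of finding spin-up along an axis at angle θ to the initial spin direction is cos²(θ/2); spin-down is sin²(θ/2).
θ = 108°, so P = sin²(54°) ≈ 0.655.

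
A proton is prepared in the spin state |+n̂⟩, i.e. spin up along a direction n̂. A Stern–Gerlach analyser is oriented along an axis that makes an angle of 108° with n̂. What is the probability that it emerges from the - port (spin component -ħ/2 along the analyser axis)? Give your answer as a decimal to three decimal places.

0.655

For spin-½, the probability of finding spin-up along an axis at angle θ to the initial spin direction is cos²(θ/2); spin-down is sin²(θ/2).
θ = 108°, so P = sin²(54°) ≈ 0.655.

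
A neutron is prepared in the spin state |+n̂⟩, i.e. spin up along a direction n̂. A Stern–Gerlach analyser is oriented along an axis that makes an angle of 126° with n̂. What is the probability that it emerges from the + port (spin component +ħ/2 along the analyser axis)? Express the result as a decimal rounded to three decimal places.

For spin-½, the probability of finding spin-up along an axis at angle θ to the initial spin direction is cos²(θ/2); spin-down is sin²(θ/2).
θ = 126°, so P = cos²(63°) ≈ 0.206.

0.206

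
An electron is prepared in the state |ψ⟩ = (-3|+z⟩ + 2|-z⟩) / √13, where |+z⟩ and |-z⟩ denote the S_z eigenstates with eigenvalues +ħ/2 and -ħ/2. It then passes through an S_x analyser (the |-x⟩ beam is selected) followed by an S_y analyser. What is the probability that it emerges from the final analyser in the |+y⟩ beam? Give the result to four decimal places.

0.4808

First analyser (S_x): P(|-x⟩) = |⟨-x|ψ⟩|² = 25/26.
After stage 1 the state is |-x⟩; P(|+y⟩) = |⟨+y|-x⟩|² = 1/2.
Joint probability = 25/26 × 1/2 = 0.4808.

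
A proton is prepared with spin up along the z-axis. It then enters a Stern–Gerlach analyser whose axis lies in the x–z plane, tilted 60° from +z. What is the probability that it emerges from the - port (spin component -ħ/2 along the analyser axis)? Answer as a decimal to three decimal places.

For spin-½, the probability of finding spin-up along an axis at angle θ to the initial spin direction is cos²(θ/2); spin-down is sin²(θ/2).
θ = 60°, so P = sin²(30°) ≈ 0.250.

0.250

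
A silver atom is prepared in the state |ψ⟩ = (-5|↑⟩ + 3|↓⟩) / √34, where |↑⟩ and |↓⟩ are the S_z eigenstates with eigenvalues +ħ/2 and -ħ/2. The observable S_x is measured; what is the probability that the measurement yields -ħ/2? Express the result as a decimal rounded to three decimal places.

|-x⟩ = (|↑⟩ - |↓⟩)/√2, so ⟨-x|ψ⟩ = (-8) / (√2·√34).
P = |-8|² / 68 = 64/68.

0.941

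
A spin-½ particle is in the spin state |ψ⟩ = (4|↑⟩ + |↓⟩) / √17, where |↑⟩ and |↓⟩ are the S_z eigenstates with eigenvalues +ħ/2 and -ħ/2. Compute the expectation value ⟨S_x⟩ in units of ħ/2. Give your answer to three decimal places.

⟨σ_x⟩ = 2 Re(a* b)/(|a|²+|b|²) with a = 4, b = 1.
a* b = 4, so ⟨σ_x⟩ = 8/17.
⟨S_x⟩ = (ħ/2)·⟨σ_x⟩.

0.471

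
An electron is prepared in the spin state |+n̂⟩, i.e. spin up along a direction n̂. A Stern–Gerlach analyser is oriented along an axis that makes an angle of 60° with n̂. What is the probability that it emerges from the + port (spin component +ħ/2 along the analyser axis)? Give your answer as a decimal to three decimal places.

0.750

For spin-½, the probability of finding spin-up along an axis at angle θ to the initial spin direction is cos²(θ/2); spin-down is sin²(θ/2).
θ = 60°, so P = cos²(30°) ≈ 0.750.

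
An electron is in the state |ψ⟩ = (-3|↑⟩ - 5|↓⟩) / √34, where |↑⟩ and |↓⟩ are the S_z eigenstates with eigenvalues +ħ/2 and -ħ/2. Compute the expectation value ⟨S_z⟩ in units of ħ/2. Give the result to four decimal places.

-0.4706

⟨σ_z⟩ = |a|² - |b|² divided by |a|²+|b|², with a, b the |↑⟩, |↓⟩ amplitudes.
= (9 - 25)/34 = -16/34.
⟨S_z⟩ = (ħ/2)·⟨σ_z⟩.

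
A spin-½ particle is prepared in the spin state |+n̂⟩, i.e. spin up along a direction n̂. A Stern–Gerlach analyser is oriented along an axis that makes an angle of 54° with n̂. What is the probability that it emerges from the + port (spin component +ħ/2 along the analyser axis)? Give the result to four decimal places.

For spin-½, the probability of finding spin-up along an axis at angle θ to the initial spin direction is cos²(θ/2); spin-down is sin²(θ/2).
θ = 54°, so P = cos²(27°) ≈ 0.7939.

0.7939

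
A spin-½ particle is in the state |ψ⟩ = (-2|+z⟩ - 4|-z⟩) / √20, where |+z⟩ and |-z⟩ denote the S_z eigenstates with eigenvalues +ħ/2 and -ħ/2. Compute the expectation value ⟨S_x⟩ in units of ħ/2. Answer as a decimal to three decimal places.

⟨σ_x⟩ = 2 Re(a* b)/(|a|²+|b|²) with a = -2, b = -4.
a* b = 8, so ⟨σ_x⟩ = 16/20.
⟨S_x⟩ = (ħ/2)·⟨σ_x⟩.

0.800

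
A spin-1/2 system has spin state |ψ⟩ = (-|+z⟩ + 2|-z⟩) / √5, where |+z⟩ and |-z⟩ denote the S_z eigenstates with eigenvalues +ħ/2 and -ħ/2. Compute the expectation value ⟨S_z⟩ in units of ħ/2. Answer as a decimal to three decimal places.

-0.600

⟨σ_z⟩ = |a|² - |b|² divided by |a|²+|b|², with a, b the |+z⟩, |-z⟩ amplitudes.
= (1 - 4)/5 = -3/5.
⟨S_z⟩ = (ħ/2)·⟨σ_z⟩.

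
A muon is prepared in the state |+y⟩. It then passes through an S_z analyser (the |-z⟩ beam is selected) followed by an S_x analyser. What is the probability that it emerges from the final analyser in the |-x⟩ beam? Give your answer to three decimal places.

0.250

First analyser (S_z): from |+y⟩, P(|-z⟩) = 1/2.
After stage 1 the state is |-z⟩; P(|-x⟩) = |⟨-x|-z⟩|² = 1/2.
Joint probability = 1/2 × 1/2 = 0.250.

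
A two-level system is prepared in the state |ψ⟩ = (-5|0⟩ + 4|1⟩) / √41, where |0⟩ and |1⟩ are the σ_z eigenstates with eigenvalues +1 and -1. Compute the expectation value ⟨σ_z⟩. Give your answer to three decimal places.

0.220

⟨σ_z⟩ = |a|² - |b|² divided by |a|²+|b|², with a, b the |0⟩, |1⟩ amplitudes.
= (25 - 16)/41 = 9/41.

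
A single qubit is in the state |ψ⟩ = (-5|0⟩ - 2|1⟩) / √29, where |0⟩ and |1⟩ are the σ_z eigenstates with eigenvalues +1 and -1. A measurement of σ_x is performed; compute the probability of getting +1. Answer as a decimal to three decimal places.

0.845

|+x⟩ = (|0⟩ + |1⟩)/√2, so ⟨+x|ψ⟩ = (-7) / (√2·√29).
P = |-7|² / 58 = 49/58.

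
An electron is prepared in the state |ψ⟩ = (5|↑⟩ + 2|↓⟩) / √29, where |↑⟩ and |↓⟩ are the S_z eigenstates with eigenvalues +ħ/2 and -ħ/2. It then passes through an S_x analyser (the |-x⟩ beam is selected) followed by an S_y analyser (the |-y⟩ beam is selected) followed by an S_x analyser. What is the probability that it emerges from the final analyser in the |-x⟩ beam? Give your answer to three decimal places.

First analyser (S_x): P(|-x⟩) = |⟨-x|ψ⟩|² = 9/58.
After stage 1 the state is |-x⟩; P(|-y⟩) = |⟨-y|-x⟩|² = 1/2.
After stage 2 the state is |-y⟩; P(|-x⟩) = |⟨-x|-y⟩|² = 1/2.
Joint probability = 9/58 × 1/2 × 1/2 = 0.039.

0.039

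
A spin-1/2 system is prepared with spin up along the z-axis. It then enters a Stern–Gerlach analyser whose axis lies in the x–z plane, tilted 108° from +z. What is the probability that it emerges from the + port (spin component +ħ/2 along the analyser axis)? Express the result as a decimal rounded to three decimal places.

0.345

For spin-½, the probability of finding spin-up along an axis at angle θ to the initial spin direction is cos²(θ/2); spin-down is sin²(θ/2).
θ = 108°, so P = cos²(54°) ≈ 0.345.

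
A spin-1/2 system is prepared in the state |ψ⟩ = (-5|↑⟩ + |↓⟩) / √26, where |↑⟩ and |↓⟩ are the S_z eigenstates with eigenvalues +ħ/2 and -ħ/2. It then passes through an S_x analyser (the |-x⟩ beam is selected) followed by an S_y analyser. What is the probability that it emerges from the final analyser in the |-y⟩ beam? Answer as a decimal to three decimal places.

0.346

First analyser (S_x): P(|-x⟩) = |⟨-x|ψ⟩|² = 36/52.
After stage 1 the state is |-x⟩; P(|-y⟩) = |⟨-y|-x⟩|² = 1/2.
Joint probability = 36/52 × 1/2 = 0.346.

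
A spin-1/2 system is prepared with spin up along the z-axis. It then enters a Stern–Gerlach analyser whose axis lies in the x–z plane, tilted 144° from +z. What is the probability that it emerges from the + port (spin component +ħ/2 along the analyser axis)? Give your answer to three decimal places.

0.095

For spin-½, the probability of finding spin-up along an axis at angle θ to the initial spin direction is cos²(θ/2); spin-down is sin²(θ/2).
θ = 144°, so P = cos²(72°) ≈ 0.095.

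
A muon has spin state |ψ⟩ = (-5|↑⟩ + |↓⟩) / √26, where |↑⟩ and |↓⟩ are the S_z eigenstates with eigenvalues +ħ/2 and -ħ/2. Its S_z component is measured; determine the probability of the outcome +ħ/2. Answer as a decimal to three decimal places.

0.962

The +ħ/2 outcome corresponds to |↑⟩. Its amplitude in |ψ⟩ is -5/√26.
P = |-5|² / 26 = 25/26.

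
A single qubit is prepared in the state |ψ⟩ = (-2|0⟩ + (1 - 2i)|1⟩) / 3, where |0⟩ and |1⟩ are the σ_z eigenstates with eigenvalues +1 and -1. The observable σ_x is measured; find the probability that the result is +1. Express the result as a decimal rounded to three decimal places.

0.278

|+x⟩ = (|0⟩ + |1⟩)/√2, so ⟨+x|ψ⟩ = (-1 - 2i) / (√2·3).
P = |-1 - 2i|² / 18 = 5/18.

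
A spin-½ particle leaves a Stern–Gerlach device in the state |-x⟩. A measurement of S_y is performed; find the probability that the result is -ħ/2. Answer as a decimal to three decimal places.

0.500

In the S_z basis, |-x⟩ = (|↑⟩ - |↓⟩)/√2 and |-y⟩ = (|↑⟩ - i|↓⟩)/√2.
|⟨-y|-x⟩|² = 1/2.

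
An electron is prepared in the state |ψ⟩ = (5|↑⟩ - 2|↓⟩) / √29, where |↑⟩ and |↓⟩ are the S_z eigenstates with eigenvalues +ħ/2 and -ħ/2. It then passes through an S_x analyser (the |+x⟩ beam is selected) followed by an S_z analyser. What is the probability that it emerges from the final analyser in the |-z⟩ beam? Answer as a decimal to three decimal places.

0.078

First analyser (S_x): P(|+x⟩) = |⟨+x|ψ⟩|² = 9/58.
After stage 1 the state is |+x⟩; P(|-z⟩) = |⟨-z|+x⟩|² = 1/2.
Joint probability = 9/58 × 1/2 = 0.078.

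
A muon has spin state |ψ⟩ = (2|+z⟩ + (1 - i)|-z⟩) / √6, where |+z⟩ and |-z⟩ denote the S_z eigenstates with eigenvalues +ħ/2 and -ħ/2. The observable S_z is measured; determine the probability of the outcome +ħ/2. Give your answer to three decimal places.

The +ħ/2 outcome corresponds to |+z⟩. Its amplitude in |ψ⟩ is 2/√6.
P = |2|² / 6 = 4/6.

0.667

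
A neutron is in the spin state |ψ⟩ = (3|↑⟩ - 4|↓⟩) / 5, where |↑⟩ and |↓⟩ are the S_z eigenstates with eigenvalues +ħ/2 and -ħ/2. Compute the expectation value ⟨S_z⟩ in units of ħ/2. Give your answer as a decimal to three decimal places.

⟨σ_z⟩ = |a|² - |b|² divided by |a|²+|b|², with a, b the |↑⟩, |↓⟩ amplitudes.
= (9 - 16)/25 = -7/25.
⟨S_z⟩ = (ħ/2)·⟨σ_z⟩.

-0.280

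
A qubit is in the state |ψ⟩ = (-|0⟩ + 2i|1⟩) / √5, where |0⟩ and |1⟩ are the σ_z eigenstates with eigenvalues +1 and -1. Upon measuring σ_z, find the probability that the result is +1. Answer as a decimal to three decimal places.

0.200

The +1 outcome corresponds to |0⟩. Its amplitude in |ψ⟩ is -1/√5.
P = |-1|² / 5 = 1/5.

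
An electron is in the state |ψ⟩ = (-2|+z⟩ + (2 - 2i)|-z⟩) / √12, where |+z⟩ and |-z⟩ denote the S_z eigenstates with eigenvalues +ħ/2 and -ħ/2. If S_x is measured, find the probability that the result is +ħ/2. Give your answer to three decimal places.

|+x⟩ = (|+z⟩ + |-z⟩)/√2, so ⟨+x|ψ⟩ = (-2i) / (√2·√12).
P = |-2i|² / 24 = 4/24.

0.167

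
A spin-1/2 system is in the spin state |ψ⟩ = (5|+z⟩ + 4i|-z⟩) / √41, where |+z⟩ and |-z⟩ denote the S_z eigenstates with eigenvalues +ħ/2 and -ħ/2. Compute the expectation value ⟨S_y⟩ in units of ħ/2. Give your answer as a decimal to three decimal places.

0.976

⟨σ_y⟩ = 2 Im(a* b)/(|a|²+|b|²) with a = 5, b = 4i.
a* b = 20i, so ⟨σ_y⟩ = 40/41.
⟨S_y⟩ = (ħ/2)·⟨σ_y⟩.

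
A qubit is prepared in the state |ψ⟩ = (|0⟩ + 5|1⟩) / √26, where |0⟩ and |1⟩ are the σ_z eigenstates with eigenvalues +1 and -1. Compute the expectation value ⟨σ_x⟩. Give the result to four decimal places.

⟨σ_x⟩ = 2 Re(a* b)/(|a|²+|b|²) with a = 1, b = 5.
a* b = 5, so ⟨σ_x⟩ = 10/26.

0.3846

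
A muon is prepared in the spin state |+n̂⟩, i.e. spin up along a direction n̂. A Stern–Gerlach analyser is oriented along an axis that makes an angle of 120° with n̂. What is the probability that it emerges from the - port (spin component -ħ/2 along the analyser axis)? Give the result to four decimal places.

For spin-½, the probability of finding spin-up along an axis at angle θ to the initial spin direction is cos²(θ/2); spin-down is sin²(θ/2).
θ = 120°, so P = sin²(60°) ≈ 0.7500.

0.7500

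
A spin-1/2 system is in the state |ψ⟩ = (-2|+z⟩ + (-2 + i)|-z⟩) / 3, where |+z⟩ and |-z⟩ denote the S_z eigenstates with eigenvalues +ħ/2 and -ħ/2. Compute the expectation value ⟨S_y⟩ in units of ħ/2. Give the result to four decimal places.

-0.4444

⟨σ_y⟩ = 2 Im(a* b)/(|a|²+|b|²) with a = -2, b = (-2 + i).
a* b = (4 - 2i), so ⟨σ_y⟩ = -4/9.
⟨S_y⟩ = (ħ/2)·⟨σ_y⟩.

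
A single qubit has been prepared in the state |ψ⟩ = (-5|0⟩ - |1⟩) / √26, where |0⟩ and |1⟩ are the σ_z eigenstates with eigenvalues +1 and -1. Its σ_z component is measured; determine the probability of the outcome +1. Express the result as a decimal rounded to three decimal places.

The +1 outcome corresponds to |0⟩. Its amplitude in |ψ⟩ is -5/√26.
P = |-5|² / 26 = 25/26.

0.962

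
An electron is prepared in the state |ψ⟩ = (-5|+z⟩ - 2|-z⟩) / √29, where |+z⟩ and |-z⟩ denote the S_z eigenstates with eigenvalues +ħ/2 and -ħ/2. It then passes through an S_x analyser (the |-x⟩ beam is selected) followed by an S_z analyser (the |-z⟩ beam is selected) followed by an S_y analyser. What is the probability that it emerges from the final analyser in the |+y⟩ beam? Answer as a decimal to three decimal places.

First analyser (S_x): P(|-x⟩) = |⟨-x|ψ⟩|² = 9/58.
After stage 1 the state is |-x⟩; P(|-z⟩) = |⟨-z|-x⟩|² = 1/2.
After stage 2 the state is |-z⟩; P(|+y⟩) = |⟨+y|-z⟩|² = 1/2.
Joint probability = 9/58 × 1/2 × 1/2 = 0.039.

0.039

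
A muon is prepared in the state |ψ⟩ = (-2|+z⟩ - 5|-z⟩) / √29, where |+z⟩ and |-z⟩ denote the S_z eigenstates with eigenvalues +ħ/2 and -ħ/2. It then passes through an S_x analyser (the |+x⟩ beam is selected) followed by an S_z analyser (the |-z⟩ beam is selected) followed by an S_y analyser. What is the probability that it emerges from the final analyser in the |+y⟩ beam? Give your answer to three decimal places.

First analyser (S_x): P(|+x⟩) = |⟨+x|ψ⟩|² = 49/58.
After stage 1 the state is |+x⟩; P(|-z⟩) = |⟨-z|+x⟩|² = 1/2.
After stage 2 the state is |-z⟩; P(|+y⟩) = |⟨+y|-z⟩|² = 1/2.
Joint probability = 49/58 × 1/2 × 1/2 = 0.211.

0.211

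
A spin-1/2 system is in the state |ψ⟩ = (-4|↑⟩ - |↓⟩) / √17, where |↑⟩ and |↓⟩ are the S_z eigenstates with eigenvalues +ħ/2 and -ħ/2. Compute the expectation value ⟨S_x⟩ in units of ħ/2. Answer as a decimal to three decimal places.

0.471

⟨σ_x⟩ = 2 Re(a* b)/(|a|²+|b|²) with a = -4, b = -1.
a* b = 4, so ⟨σ_x⟩ = 8/17.
⟨S_x⟩ = (ħ/2)·⟨σ_x⟩.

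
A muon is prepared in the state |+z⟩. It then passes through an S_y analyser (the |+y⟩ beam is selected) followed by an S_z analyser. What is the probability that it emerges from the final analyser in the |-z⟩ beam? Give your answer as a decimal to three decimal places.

0.250

First analyser (S_y): from |+z⟩, P(|+y⟩) = 1/2.
After stage 1 the state is |+y⟩; P(|-z⟩) = |⟨-z|+y⟩|² = 1/2.
Joint probability = 1/2 × 1/2 = 0.250.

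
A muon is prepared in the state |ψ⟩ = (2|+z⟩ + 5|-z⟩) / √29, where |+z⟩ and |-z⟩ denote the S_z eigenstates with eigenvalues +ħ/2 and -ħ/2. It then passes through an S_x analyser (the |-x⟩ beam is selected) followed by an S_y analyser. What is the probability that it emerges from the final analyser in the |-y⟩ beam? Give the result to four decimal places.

First analyser (S_x): P(|-x⟩) = |⟨-x|ψ⟩|² = 9/58.
After stage 1 the state is |-x⟩; P(|-y⟩) = |⟨-y|-x⟩|² = 1/2.
Joint probability = 9/58 × 1/2 = 0.0776.

0.0776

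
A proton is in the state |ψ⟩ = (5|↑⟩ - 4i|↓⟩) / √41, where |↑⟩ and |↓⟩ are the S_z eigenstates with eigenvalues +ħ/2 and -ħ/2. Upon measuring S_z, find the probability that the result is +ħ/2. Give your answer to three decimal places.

The +ħ/2 outcome corresponds to |↑⟩. Its amplitude in |ψ⟩ is 5/√41.
P = |5|² / 41 = 25/41.

0.610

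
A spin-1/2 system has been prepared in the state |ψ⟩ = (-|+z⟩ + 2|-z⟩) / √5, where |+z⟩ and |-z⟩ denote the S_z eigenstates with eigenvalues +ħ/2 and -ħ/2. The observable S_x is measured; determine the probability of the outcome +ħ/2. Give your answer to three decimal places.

0.100

|+x⟩ = (|+z⟩ + |-z⟩)/√2, so ⟨+x|ψ⟩ = (1) / (√2·√5).
P = |1|² / 10 = 1/10.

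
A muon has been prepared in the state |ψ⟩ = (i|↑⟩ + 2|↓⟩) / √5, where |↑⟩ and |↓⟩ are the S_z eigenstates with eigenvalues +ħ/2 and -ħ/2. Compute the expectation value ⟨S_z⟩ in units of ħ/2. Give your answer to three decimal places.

⟨σ_z⟩ = |a|² - |b|² divided by |a|²+|b|², with a, b the |↑⟩, |↓⟩ amplitudes.
= (1 - 4)/5 = -3/5.
⟨S_z⟩ = (ħ/2)·⟨σ_z⟩.

-0.600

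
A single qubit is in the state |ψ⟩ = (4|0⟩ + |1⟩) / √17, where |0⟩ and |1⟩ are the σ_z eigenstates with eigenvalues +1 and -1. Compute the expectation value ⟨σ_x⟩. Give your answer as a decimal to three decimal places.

0.471

⟨σ_x⟩ = 2 Re(a* b)/(|a|²+|b|²) with a = 4, b = 1.
a* b = 4, so ⟨σ_x⟩ = 8/17.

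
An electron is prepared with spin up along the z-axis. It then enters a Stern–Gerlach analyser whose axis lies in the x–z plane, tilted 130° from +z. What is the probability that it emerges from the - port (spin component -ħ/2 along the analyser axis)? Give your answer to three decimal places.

0.821

For spin-½, the probability of finding spin-up along an axis at angle θ to the initial spin direction is cos²(θ/2); spin-down is sin²(θ/2).
θ = 130°, so P = sin²(65°) ≈ 0.821.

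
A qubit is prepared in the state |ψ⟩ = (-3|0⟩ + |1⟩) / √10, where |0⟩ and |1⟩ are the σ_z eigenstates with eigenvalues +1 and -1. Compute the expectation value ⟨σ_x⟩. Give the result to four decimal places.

⟨σ_x⟩ = 2 Re(a* b)/(|a|²+|b|²) with a = -3, b = 1.
a* b = -3, so ⟨σ_x⟩ = -6/10.

-0.6000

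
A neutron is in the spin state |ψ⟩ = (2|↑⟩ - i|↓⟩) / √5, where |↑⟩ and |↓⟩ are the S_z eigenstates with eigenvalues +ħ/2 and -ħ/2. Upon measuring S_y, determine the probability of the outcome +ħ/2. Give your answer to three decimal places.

|+y⟩ = (|↑⟩ + i|↓⟩)/√2, so ⟨+y|ψ⟩ = (1) / (√2·√5).
P = |1|² / 10 = 1/10.

0.100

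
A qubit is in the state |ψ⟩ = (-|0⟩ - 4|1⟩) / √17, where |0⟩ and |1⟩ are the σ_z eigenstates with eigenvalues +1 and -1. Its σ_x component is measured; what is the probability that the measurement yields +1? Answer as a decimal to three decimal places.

|+x⟩ = (|0⟩ + |1⟩)/√2, so ⟨+x|ψ⟩ = (-5) / (√2·√17).
P = |-5|² / 34 = 25/34.

0.735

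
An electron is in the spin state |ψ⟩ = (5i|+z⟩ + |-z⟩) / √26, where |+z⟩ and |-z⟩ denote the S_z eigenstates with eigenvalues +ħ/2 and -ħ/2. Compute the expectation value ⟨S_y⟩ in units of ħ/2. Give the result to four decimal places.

⟨σ_y⟩ = 2 Im(a* b)/(|a|²+|b|²) with a = 5i, b = 1.
a* b = -5i, so ⟨σ_y⟩ = -10/26.
⟨S_y⟩ = (ħ/2)·⟨σ_y⟩.

-0.3846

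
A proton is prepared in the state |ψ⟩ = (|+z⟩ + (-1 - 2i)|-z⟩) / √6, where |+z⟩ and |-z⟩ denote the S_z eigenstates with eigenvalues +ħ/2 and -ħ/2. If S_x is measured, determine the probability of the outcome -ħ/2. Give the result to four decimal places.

|-x⟩ = (|+z⟩ - |-z⟩)/√2, so ⟨-x|ψ⟩ = (2 + 2i) / (√2·√6).
P = |2 + 2i|² / 12 = 8/12.

0.6667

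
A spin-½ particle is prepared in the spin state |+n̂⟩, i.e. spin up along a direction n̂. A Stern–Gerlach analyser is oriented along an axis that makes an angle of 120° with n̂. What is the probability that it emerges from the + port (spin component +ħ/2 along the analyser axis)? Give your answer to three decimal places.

For spin-½, the probability of finding spin-up along an axis at angle θ to the initial spin direction is cos²(θ/2); spin-down is sin²(θ/2).
θ = 120°, so P = cos²(60°) ≈ 0.250.

0.250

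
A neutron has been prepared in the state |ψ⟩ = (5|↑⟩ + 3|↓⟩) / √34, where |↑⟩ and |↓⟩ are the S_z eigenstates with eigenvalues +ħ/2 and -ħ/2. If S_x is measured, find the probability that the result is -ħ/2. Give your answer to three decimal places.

|-x⟩ = (|↑⟩ - |↓⟩)/√2, so ⟨-x|ψ⟩ = (2) / (√2·√34).
P = |2|² / 68 = 4/68.

0.059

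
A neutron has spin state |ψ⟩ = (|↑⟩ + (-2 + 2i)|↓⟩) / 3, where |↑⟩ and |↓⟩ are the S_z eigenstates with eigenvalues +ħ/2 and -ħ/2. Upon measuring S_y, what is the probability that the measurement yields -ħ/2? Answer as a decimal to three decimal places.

0.278

|-y⟩ = (|↑⟩ - i|↓⟩)/√2, so ⟨-y|ψ⟩ = (-1 - 2i) / (√2·3).
P = |-1 - 2i|² / 18 = 5/18.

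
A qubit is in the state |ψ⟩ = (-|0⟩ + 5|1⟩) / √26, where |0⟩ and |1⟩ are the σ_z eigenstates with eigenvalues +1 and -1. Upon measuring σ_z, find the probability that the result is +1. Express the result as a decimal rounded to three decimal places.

The +1 outcome corresponds to |0⟩. Its amplitude in |ψ⟩ is -1/√26.
P = |-1|² / 26 = 1/26.

0.038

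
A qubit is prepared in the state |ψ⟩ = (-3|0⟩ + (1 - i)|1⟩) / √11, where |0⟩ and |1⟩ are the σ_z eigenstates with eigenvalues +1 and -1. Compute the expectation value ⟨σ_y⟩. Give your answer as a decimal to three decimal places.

0.545

⟨σ_y⟩ = 2 Im(a* b)/(|a|²+|b|²) with a = -3, b = (1 - i).
a* b = (-3 + 3i), so ⟨σ_y⟩ = 6/11.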